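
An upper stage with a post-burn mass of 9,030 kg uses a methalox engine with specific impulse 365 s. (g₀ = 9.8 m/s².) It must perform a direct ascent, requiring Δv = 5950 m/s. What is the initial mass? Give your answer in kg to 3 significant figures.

initial mass ≈ 47700 kg

v_e = Isp · g₀ = 365 × 9.8 = 3577.0 m/s.
m₀/m_f = exp(Δv / v_e) = exp(5950 / 3577.0) = exp(1.6634) = 5.2772.
m₀ = m_f × 5.2772 = 9,030 × 5.2772 = 47,653.1 kg.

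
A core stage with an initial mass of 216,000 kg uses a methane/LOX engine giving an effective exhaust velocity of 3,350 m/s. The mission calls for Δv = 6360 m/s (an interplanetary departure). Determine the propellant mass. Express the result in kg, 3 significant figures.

propellant mass ≈ 184000 kg

m₀/m_f = exp(Δv / v_e) = exp(6360 / 3350.0) = exp(1.8985) = 6.6759.
m_f = 216,000 / 6.6759 = 32,355.2 kg, so propellant = m₀ − m_f = 216,000 − 32,355.2 = 183,644.8 kg.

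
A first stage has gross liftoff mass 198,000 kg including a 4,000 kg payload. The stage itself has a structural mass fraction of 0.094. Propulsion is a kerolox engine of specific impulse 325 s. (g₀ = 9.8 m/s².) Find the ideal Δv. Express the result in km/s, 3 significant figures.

Stage wet mass = m₀ − payload = 198,000 − 4,000 = 194,000 kg.
Stage dry mass = ε × stage wet mass = 0.094 × 194,000 = 18,236 kg.
Burnout mass m_f = stage dry + payload = 18,236 + 4,000 = 22,236 kg.
v_e = Isp · g₀ = 325 × 9.8 = 3185.0 m/s.
Δv = v_e · ln(198,000/22,236) = 3185.0 × ln(8.904) = 3185.0 × 2.1866 ≈ 6964 m/s.

Δv ≈ 6.96 km/s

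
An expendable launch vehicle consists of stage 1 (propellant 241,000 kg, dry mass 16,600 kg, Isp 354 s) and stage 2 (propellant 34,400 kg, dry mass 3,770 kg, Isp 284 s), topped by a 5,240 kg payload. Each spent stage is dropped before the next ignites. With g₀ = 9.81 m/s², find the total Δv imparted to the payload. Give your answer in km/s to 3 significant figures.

Δv ≈ 9.98 km/s

Ignition mass of stage 1 = 241,000+16,600 + 34,400+3,770 + 5,240 = 301,010 kg.
Stage 1: m₀ = 301,010 kg, m_f = 301,010 − 241,000 = 60,010 kg; Δv = 354×9.81×ln(5.016) = 3472.7×1.6126 ≈ 5600 m/s.
Stage 2: m₀ = 43,410 kg, m_f = 43,410 − 34,400 = 9,010 kg; Δv = 284×9.81×ln(4.818) = 2786.0×1.5724 ≈ 4381 m/s.
Total Δv = 5600 + 4381 = 9981 m/s.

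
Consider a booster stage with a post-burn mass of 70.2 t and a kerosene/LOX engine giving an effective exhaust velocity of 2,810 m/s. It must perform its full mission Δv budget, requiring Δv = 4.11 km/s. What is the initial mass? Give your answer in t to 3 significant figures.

initial mass ≈ 303 t

m₀/m_f = exp(Δv / v_e) = exp(4110 / 2810.0) = exp(1.4626) = 4.3173.
m₀ = m_f × 4.3173 = 70.2 × 4.3173 = 303.074 t.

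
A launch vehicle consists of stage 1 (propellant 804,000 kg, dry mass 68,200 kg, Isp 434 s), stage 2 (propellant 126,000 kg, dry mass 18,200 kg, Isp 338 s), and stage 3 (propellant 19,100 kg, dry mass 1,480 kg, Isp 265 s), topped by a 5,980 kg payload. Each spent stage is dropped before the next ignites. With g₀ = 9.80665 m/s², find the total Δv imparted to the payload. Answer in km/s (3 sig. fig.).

Ignition mass of stage 1 = 804,000+68,200 + 126,000+18,200 + 19,100+1,480 + 5,980 = 1,042,960 kg.
Stage 1: m₀ = 1,042,960 kg, m_f = 1,042,960 − 804,000 = 238,960 kg; Δv = 434×9.80665×ln(4.365) = 4256.1×1.4735 ≈ 6271 m/s.
Stage 2: m₀ = 170,760 kg, m_f = 170,760 − 126,000 = 44,760 kg; Δv = 338×9.80665×ln(3.815) = 3314.6×1.3389 ≈ 4438 m/s.
Stage 3: m₀ = 26,560 kg, m_f = 26,560 − 19,100 = 7,460 kg; Δv = 265×9.80665×ln(3.56) = 2598.8×1.2699 ≈ 3300 m/s.
Total Δv = 6271 + 4438 + 3300 = 14009 m/s.

Δv ≈ 14.0 km/s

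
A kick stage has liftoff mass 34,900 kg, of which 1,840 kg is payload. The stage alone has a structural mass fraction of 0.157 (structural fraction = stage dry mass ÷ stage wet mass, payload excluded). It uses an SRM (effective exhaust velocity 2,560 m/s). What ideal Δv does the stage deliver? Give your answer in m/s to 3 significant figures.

Δv ≈ 4100 m/s

Stage wet mass = m₀ − payload = 34,900 − 1,840 = 33,060 kg.
Stage dry mass = ε × stage wet mass = 0.157 × 33,060 = 5,190.42 kg.
Burnout mass m_f = stage dry + payload = 5,190.42 + 1,840 = 7,030.42 kg.
Rocket equation: Δv = v_e · ln(34,900/7,030.42) = 2560.0 × ln(4.964) = 2560.0 × 1.6022 ≈ 4102 m/s.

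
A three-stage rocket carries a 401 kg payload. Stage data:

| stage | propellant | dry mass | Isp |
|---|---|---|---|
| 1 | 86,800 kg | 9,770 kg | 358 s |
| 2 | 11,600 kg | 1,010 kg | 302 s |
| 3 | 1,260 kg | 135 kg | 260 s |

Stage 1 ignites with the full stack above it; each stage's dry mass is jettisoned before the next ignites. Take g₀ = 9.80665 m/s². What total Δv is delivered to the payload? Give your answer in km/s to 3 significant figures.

Δv ≈ 13.3 km/s

Ignition mass of stage 1 = 86,800+9,770 + 11,600+1,010 + 1,260+135 + 401 = 110,976 kg.
Stage 1: m₀ = 110,976 kg, m_f = 110,976 − 86,800 = 24,176 kg; Δv = 358×9.80665×ln(4.59) = 3510.8×1.5240 ≈ 5350 m/s.
Stage 2: m₀ = 14,406 kg, m_f = 14,406 − 11,600 = 2,806 kg; Δv = 302×9.80665×ln(5.134) = 2961.6×1.6359 ≈ 4845 m/s.
Stage 3: m₀ = 1,796 kg, m_f = 1,796 − 1,260 = 536 kg; Δv = 260×9.80665×ln(3.351) = 2549.7×1.2092 ≈ 3083 m/s.
Total Δv = 5350 + 4845 + 3083 = 13278 m/s.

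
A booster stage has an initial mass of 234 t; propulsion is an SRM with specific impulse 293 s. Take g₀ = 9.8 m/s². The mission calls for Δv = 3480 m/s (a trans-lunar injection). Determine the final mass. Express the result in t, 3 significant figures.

final mass ≈ 69.6 t

v_e = Isp · g₀ = 293 × 9.8 = 2871.4 m/s.
m₀/m_f = exp(Δv / v_e) = exp(3480 / 2871.4) = exp(1.2120) = 3.3600.
m_f = m₀ / 3.3600 = 234 / 3.3600 = 69.6429 t.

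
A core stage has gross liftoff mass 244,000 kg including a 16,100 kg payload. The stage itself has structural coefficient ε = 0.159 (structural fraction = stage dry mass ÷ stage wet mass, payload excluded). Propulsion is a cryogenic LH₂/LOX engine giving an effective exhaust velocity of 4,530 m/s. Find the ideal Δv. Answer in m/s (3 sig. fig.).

Stage wet mass = m₀ − payload = 244,000 − 16,100 = 227,900 kg.
Stage dry mass = ε × stage wet mass = 0.159 × 227,900 = 36,236.1 kg.
Burnout mass m_f = stage dry + payload = 36,236.1 + 16,100 = 52,336.1 kg.
Rocket equation: Δv = v_e · ln(244,000/52,336.1) = 4530.0 × ln(4.662) = 4530.0 × 1.5395 ≈ 6974 m/s.

Δv ≈ 6970 m/s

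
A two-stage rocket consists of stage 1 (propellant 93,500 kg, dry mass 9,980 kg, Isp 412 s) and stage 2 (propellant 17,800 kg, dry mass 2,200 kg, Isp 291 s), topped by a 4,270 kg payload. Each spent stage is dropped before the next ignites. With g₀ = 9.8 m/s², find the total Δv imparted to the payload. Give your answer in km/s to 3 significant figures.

Δv ≈ 9.09 km/s

Ignition mass of stage 1 = 93,500+9,980 + 17,800+2,200 + 4,270 = 127,750 kg.
Stage 1: m₀ = 127,750 kg, m_f = 127,750 − 93,500 = 34,250 kg; Δv = 412×9.8×ln(3.73) = 4037.6×1.3164 ≈ 5315 m/s.
Stage 2: m₀ = 24,270 kg, m_f = 24,270 − 17,800 = 6,470 kg; Δv = 291×9.8×ln(3.751) = 2851.8×1.3221 ≈ 3770 m/s.
Total Δv = 5315 + 3770 = 9085 m/s.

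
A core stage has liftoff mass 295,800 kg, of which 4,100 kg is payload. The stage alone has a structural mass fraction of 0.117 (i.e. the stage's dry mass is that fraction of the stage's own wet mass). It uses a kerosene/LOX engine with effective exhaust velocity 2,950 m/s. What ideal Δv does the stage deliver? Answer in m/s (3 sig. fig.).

Δv ≈ 6040 m/s

Stage wet mass = m₀ − payload = 295,800 − 4,100 = 291,700 kg.
Stage dry mass = ε × stage wet mass = 0.117 × 291,700 = 34,128.9 kg.
Burnout mass m_f = stage dry + payload = 34,128.9 + 4,100 = 38,228.9 kg.
From the ideal rocket equation, Δv = v_e · ln(295,800/38,228.9) = 2950.0 × ln(7.738) = 2950.0 × 2.0461 ≈ 6036 m/s.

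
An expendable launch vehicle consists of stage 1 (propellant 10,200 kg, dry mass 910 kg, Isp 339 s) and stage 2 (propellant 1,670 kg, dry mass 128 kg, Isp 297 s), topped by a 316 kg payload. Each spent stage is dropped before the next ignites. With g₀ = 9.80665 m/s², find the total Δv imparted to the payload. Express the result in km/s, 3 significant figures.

Ignition mass of stage 1 = 10,200+910 + 1,670+128 + 316 = 13,224 kg.
Stage 1: m₀ = 13,224 kg, m_f = 13,224 − 10,200 = 3,024 kg; Δv = 339×9.80665×ln(4.373) = 3324.5×1.4755 ≈ 4905 m/s.
Stage 2: m₀ = 2,114 kg, m_f = 2,114 − 1,670 = 444 kg; Δv = 297×9.80665×ln(4.761) = 2912.6×1.5605 ≈ 4545 m/s.
Total Δv = 4905 + 4545 = 9450 m/s.

Δv ≈ 9.45 km/s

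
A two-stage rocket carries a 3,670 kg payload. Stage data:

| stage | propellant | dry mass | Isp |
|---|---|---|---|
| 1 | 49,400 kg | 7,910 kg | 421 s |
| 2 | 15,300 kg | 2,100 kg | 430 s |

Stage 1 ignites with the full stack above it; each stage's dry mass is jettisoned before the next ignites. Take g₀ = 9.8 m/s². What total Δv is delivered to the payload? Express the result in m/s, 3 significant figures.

Δv ≈ 9560 m/s

Ignition mass of stage 1 = 49,400+7,910 + 15,300+2,100 + 3,670 = 78,380 kg.
Stage 1: m₀ = 78,380 kg, m_f = 78,380 − 49,400 = 28,980 kg; Δv = 421×9.8×ln(2.705) = 4125.8×0.9950 ≈ 4105 m/s.
Stage 2: m₀ = 21,070 kg, m_f = 21,070 − 15,300 = 5,770 kg; Δv = 430×9.8×ln(3.652) = 4214.0×1.2952 ≈ 5458 m/s.
Total Δv = 4105 + 5458 = 9563 m/s.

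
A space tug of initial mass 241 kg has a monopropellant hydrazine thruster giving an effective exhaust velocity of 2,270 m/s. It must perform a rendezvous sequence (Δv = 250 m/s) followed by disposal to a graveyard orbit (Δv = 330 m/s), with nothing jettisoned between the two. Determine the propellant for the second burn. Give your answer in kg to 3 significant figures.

After the first burn: m = 241 × exp(−250/2270.0) = 241 × 0.89572 = 215.869 kg.
After the second burn: m = 215.869 × exp(−330/2270.0) = 215.869 × 0.86470 = 186.662 kg.
Second-burn propellant = 215.869 − 186.662 = 29.207 kg.

propellant for the second burn ≈ 29.2 kg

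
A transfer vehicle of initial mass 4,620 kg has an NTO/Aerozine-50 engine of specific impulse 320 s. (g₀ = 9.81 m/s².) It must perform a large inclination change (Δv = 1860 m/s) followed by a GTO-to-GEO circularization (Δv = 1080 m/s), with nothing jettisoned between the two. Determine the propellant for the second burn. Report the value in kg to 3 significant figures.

propellant for the second burn ≈ 744 kg

v_e = Isp · g₀ = 320 × 9.81 = 3139.2 m/s.
After the first burn: m = 4620 × exp(−1860/3139.2) = 4620 × 0.55294 = 2,554.58 kg.
After the second burn: m = 2,554.58 × exp(−1080/3139.2) = 2,554.58 × 0.70890 = 1,810.94 kg.
Second-burn propellant = 2,554.58 − 1,810.94 = 743.64 kg.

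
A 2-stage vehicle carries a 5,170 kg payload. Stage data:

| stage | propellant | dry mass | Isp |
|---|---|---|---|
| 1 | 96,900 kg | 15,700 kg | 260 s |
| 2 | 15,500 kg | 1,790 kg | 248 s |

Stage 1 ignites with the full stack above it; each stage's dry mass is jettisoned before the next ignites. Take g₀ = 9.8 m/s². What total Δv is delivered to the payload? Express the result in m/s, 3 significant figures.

Δv ≈ 6070 m/s

Ignition mass of stage 1 = 96,900+15,700 + 15,500+1,790 + 5,170 = 135,060 kg.
Stage 1: m₀ = 135,060 kg, m_f = 135,060 − 96,900 = 38,160 kg; Δv = 260×9.8×ln(3.539) = 2548.0×1.2639 ≈ 3220 m/s.
Stage 2: m₀ = 22,460 kg, m_f = 22,460 − 15,500 = 6,960 kg; Δv = 248×9.8×ln(3.227) = 2430.4×1.1716 ≈ 2847 m/s.
Total Δv = 3220 + 2847 = 6067 m/s.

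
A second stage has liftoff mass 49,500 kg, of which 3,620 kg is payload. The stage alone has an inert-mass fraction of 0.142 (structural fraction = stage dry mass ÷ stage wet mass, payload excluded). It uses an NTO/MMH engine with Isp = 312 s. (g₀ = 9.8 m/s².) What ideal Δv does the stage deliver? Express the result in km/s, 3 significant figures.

Δv ≈ 4.85 km/s

Stage wet mass = m₀ − payload = 49,500 − 3,620 = 45,880 kg.
Stage dry mass = ε × stage wet mass = 0.142 × 45,880 = 6,514.96 kg.
Burnout mass m_f = stage dry + payload = 6,514.96 + 3,620 = 10,134.96 kg.
v_e = Isp · g₀ = 312 × 9.8 = 3057.6 m/s.
Δv = v_e · ln(49,500/10,134.96) = 3057.6 × ln(4.884) = 3057.6 × 1.5860 ≈ 4849 m/s.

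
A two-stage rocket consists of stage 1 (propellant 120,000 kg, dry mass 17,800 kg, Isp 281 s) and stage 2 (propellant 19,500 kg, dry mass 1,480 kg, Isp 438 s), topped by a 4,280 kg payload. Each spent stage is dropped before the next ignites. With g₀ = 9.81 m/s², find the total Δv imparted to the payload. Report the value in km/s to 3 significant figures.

Ignition mass of stage 1 = 120,000+17,800 + 19,500+1,480 + 4,280 = 163,060 kg.
Stage 1: m₀ = 163,060 kg, m_f = 163,060 − 120,000 = 43,060 kg; Δv = 281×9.81×ln(3.787) = 2756.6×1.3315 ≈ 3670 m/s.
Stage 2: m₀ = 25,260 kg, m_f = 25,260 − 19,500 = 5,760 kg; Δv = 438×9.81×ln(4.385) = 4296.8×1.4783 ≈ 6352 m/s.
Total Δv = 3670 + 6352 = 10022 m/s.

Δv ≈ 10.0 km/s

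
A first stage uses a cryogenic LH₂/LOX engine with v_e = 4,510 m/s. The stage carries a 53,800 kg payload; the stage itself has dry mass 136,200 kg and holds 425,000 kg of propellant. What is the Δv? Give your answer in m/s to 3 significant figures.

Δv ≈ 5300 m/s

m₀ = payload + dry + propellant = 53,800 + 136,200 + 425,000 = 615,000 kg.
m_f = payload + dry = 53,800 + 136,200 = 190,000 kg.
By the Tsiolkovsky rocket equation, Δv = v_e · ln(m₀/m_f) = 4510.0 × ln(3.237) = 4510.0 × 1.1746 ≈ 5297.4 m/s.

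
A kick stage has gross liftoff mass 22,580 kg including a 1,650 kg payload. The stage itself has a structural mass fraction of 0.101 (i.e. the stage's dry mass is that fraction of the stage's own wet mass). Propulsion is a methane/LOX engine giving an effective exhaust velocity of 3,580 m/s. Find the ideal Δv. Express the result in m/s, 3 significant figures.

Stage wet mass = m₀ − payload = 22,580 − 1,650 = 20,930 kg.
Stage dry mass = ε × stage wet mass = 0.101 × 20,930 = 2,113.93 kg.
Burnout mass m_f = stage dry + payload = 2,113.93 + 1,650 = 3,763.93 kg.
Rocket equation: Δv = v_e · ln(22,580/3,763.93) = 3580.0 × ln(5.999) = 3580.0 × 1.7916 ≈ 6414 m/s.

Δv ≈ 6410 m/s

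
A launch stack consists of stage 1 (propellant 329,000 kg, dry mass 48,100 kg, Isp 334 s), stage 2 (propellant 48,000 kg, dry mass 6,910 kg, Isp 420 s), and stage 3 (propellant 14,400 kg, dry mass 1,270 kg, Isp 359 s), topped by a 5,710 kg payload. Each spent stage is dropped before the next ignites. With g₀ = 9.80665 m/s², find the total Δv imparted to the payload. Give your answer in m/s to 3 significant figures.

Δv ≈ 12300 m/s

Ignition mass of stage 1 = 329,000+48,100 + 48,000+6,910 + 14,400+1,270 + 5,710 = 453,390 kg.
Stage 1: m₀ = 453,390 kg, m_f = 453,390 − 329,000 = 124,390 kg; Δv = 334×9.80665×ln(3.645) = 3275.4×1.2933 ≈ 4236 m/s.
Stage 2: m₀ = 76,290 kg, m_f = 76,290 − 48,000 = 28,290 kg; Δv = 420×9.80665×ln(2.697) = 4118.8×0.9920 ≈ 4086 m/s.
Stage 3: m₀ = 21,380 kg, m_f = 21,380 − 14,400 = 6,980 kg; Δv = 359×9.80665×ln(3.063) = 3520.6×1.1194 ≈ 3941 m/s.
Total Δv = 4236 + 4086 + 3941 = 12263 m/s.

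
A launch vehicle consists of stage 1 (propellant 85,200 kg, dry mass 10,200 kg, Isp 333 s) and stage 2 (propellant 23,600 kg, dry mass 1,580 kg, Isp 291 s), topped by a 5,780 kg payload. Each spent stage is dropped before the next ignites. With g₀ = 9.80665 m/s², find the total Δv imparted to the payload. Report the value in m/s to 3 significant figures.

Δv ≈ 7760 m/s

Ignition mass of stage 1 = 85,200+10,200 + 23,600+1,580 + 5,780 = 126,360 kg.
Stage 1: m₀ = 126,360 kg, m_f = 126,360 − 85,200 = 41,160 kg; Δv = 333×9.80665×ln(3.07) = 3265.6×1.1217 ≈ 3663 m/s.
Stage 2: m₀ = 30,960 kg, m_f = 30,960 − 23,600 = 7,360 kg; Δv = 291×9.80665×ln(4.207) = 2853.7×1.4366 ≈ 4100 m/s.
Total Δv = 3663 + 4100 = 7763 m/s.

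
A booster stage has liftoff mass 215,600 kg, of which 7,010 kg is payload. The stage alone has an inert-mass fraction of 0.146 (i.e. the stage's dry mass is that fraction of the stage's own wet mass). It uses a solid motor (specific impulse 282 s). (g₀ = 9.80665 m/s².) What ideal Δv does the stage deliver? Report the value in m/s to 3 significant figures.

Stage wet mass = m₀ − payload = 215,600 − 7,010 = 208,590 kg.
Stage dry mass = ε × stage wet mass = 0.146 × 208,590 = 30,454.1 kg.
Burnout mass m_f = stage dry + payload = 30,454.1 + 7,010 = 37,464.1 kg.
v_e = Isp · g₀ = 282 × 9.80665 = 2765.5 m/s.
Δv = v_e · ln(215,600/37,464.1) = 2765.5 × ln(5.755) = 2765.5 × 1.7500 ≈ 4840 m/s.

Δv ≈ 4840 m/s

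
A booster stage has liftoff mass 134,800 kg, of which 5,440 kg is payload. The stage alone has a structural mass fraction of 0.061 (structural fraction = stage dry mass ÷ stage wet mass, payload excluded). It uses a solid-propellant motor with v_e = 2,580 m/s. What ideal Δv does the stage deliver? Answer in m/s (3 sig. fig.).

Δv ≈ 5970 m/s

Stage wet mass = m₀ − payload = 134,800 − 5,440 = 129,360 kg.
Stage dry mass = ε × stage wet mass = 0.061 × 129,360 = 7,890.96 kg.
Burnout mass m_f = stage dry + payload = 7,890.96 + 5,440 = 13,330.96 kg.
Δv = v_e · ln(134,800/13,330.96) = 2580.0 × ln(10.11) = 2580.0 × 2.3137 ≈ 5969 m/s.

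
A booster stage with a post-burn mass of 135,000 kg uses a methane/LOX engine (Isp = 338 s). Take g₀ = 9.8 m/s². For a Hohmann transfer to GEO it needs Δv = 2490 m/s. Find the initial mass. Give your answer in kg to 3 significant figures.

v_e = Isp · g₀ = 338 × 9.8 = 3312.4 m/s.
Rocket equation: m₀/m_f = exp(Δv / v_e) = exp(2490 / 3312.4) = exp(0.7517) = 2.1206.
m₀ = m_f × 2.1206 = 135,000 × 2.1206 = 286,281 kg.

initial mass ≈ 286000 kg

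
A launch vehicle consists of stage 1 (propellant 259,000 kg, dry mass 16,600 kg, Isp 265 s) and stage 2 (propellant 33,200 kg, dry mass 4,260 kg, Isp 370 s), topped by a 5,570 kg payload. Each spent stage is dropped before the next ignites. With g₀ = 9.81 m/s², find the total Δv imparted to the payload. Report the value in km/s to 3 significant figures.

Δv ≈ 9.72 km/s

Ignition mass of stage 1 = 259,000+16,600 + 33,200+4,260 + 5,570 = 318,630 kg.
Stage 1: m₀ = 318,630 kg, m_f = 318,630 − 259,000 = 59,630 kg; Δv = 265×9.81×ln(5.343) = 2599.7×1.6759 ≈ 4357 m/s.
Stage 2: m₀ = 43,030 kg, m_f = 43,030 − 33,200 = 9,830 kg; Δv = 370×9.81×ln(4.377) = 3629.7×1.4765 ≈ 5359 m/s.
Total Δv = 4357 + 5359 = 9716 m/s.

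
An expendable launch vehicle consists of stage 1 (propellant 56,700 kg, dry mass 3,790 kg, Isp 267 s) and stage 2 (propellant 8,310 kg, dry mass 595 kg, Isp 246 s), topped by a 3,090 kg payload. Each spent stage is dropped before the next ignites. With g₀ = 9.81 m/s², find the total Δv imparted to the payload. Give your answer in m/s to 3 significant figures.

Δv ≈ 6840 m/s

Ignition mass of stage 1 = 56,700+3,790 + 8,310+595 + 3,090 = 72,485 kg.
Stage 1: m₀ = 72,485 kg, m_f = 72,485 − 56,700 = 15,785 kg; Δv = 267×9.81×ln(4.592) = 2619.3×1.5243 ≈ 3993 m/s.
Stage 2: m₀ = 11,995 kg, m_f = 11,995 − 8,310 = 3,685 kg; Δv = 246×9.81×ln(3.255) = 2413.3×1.1802 ≈ 2848 m/s.
Total Δv = 3993 + 2848 = 6841 m/s.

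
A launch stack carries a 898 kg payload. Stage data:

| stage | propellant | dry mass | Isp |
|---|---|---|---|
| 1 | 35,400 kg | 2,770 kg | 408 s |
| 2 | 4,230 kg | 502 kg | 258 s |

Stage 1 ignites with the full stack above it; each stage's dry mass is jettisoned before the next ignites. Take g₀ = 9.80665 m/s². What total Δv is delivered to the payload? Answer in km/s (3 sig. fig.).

Ignition mass of stage 1 = 35,400+2,770 + 4,230+502 + 898 = 43,800 kg.
Stage 1: m₀ = 43,800 kg, m_f = 43,800 − 35,400 = 8,400 kg; Δv = 408×9.80665×ln(5.214) = 4001.1×1.6514 ≈ 6607 m/s.
Stage 2: m₀ = 5,630 kg, m_f = 5,630 − 4,230 = 1,400 kg; Δv = 258×9.80665×ln(4.021) = 2530.1×1.3916 ≈ 3521 m/s.
Total Δv = 6607 + 3521 = 10128 m/s.

Δv ≈ 10.1 km/s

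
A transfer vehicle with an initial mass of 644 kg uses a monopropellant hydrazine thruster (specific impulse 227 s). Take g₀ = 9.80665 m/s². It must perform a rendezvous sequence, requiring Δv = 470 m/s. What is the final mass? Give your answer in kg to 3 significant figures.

final mass ≈ 521 kg

v_e = Isp · g₀ = 227 × 9.80665 = 2226.1 m/s.
From the ideal rocket equation, m₀/m_f = exp(Δv / v_e) = exp(470 / 2226.1) = exp(0.2111) = 1.2351.
m_f = m₀ / 1.2351 = 644 / 1.2351 = 521.415 kg.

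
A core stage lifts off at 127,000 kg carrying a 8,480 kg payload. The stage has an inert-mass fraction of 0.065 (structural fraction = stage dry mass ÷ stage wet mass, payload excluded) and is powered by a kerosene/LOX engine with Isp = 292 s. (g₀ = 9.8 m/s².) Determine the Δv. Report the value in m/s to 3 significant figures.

Stage wet mass = m₀ − payload = 127,000 − 8,480 = 118,520 kg.
Stage dry mass = ε × stage wet mass = 0.065 × 118,520 = 7,703.8 kg.
Burnout mass m_f = stage dry + payload = 7,703.8 + 8,480 = 16,183.8 kg.
v_e = Isp · g₀ = 292 × 9.8 = 2861.6 m/s.
Δv = v_e · ln(127,000/16,183.8) = 2861.6 × ln(7.847) = 2861.6 × 2.0602 ≈ 5895 m/s.

Δv ≈ 5900 m/s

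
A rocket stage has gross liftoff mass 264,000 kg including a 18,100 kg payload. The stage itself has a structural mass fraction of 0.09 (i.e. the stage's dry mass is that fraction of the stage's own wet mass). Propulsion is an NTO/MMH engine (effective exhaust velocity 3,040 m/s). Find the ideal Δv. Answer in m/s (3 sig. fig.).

Stage wet mass = m₀ − payload = 264,000 − 18,100 = 245,900 kg.
Stage dry mass = ε × stage wet mass = 0.09 × 245,900 = 22,131 kg.
Burnout mass m_f = stage dry + payload = 22,131 + 18,100 = 40,231 kg.
From the ideal rocket equation, Δv = v_e · ln(264,000/40,231) = 3040.0 × ln(6.562) = 3040.0 × 1.8813 ≈ 5719 m/s.

Δv ≈ 5720 m/s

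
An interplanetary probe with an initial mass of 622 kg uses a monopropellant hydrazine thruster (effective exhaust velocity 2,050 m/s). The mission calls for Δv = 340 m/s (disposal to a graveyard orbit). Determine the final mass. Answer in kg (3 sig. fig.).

Using Δv = v_e ln(m₀/m_f): m₀/m_f = exp(Δv / v_e) = exp(340 / 2050.0) = exp(0.1659) = 1.1804.
m_f = m₀ / 1.1804 = 622 / 1.1804 = 526.94 kg.

final mass ≈ 527 kg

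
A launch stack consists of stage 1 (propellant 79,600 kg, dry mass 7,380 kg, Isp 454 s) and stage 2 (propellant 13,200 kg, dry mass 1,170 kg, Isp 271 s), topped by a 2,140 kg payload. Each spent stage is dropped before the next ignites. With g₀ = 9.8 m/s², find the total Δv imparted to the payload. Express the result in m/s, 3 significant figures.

Ignition mass of stage 1 = 79,600+7,380 + 13,200+1,170 + 2,140 = 103,490 kg.
Stage 1: m₀ = 103,490 kg, m_f = 103,490 − 79,600 = 23,890 kg; Δv = 454×9.8×ln(4.332) = 4449.2×1.4660 ≈ 6523 m/s.
Stage 2: m₀ = 16,510 kg, m_f = 16,510 − 13,200 = 3,310 kg; Δv = 271×9.8×ln(4.988) = 2655.8×1.6070 ≈ 4268 m/s.
Total Δv = 6523 + 4268 = 10791 m/s.

Δv ≈ 10800 m/s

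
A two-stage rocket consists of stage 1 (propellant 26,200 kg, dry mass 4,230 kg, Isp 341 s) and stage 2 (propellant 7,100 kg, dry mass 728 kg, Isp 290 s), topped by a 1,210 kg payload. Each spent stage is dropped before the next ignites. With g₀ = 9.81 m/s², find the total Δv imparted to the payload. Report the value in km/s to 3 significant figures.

Ignition mass of stage 1 = 26,200+4,230 + 7,100+728 + 1,210 = 39,468 kg.
Stage 1: m₀ = 39,468 kg, m_f = 39,468 − 26,200 = 13,268 kg; Δv = 341×9.81×ln(2.975) = 3345.2×1.0901 ≈ 3647 m/s.
Stage 2: m₀ = 9,038 kg, m_f = 9,038 − 7,100 = 1,938 kg; Δv = 290×9.81×ln(4.664) = 2844.9×1.5398 ≈ 4381 m/s.
Total Δv = 3647 + 4381 = 8028 m/s.

Δv ≈ 8.03 km/s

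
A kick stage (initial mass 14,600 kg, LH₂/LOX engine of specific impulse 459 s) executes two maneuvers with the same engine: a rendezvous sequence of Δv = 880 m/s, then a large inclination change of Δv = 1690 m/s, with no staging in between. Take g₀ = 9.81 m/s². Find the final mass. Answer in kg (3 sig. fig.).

v_e = Isp · g₀ = 459 × 9.81 = 4502.8 m/s.
After the first burn: m = 14600 × exp(−880/4502.8) = 14600 × 0.82248 = 12,008.2 kg.
After the second burn: m = 12,008.2 × exp(−1690/4502.8) = 12,008.2 × 0.68707 = 8,250.47 kg.

final mass ≈ 8250 kg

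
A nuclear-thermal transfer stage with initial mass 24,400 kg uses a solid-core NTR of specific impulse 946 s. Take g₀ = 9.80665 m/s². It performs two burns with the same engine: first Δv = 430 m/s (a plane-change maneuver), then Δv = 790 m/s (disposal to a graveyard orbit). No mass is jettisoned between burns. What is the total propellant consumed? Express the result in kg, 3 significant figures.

total propellant consumed ≈ 3010 kg

v_e = Isp · g₀ = 946 × 9.80665 = 9277.1 m/s.
After the first burn: m = 24400 × exp(−430/9277.1) = 24400 × 0.95471 = 23,294.9 kg.
After the second burn: m = 23,294.9 × exp(−790/9277.1) = 23,294.9 × 0.91837 = 21,393.3 kg.
Total propellant = m₀ − m_final = 24400 − 21,393.3 = 3,006.7 kg.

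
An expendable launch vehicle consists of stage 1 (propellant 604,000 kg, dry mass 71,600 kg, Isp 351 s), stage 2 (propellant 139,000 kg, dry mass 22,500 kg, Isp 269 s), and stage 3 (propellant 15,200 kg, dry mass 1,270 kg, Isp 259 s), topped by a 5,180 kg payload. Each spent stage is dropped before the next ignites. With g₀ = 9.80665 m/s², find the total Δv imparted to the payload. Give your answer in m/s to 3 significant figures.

Δv ≈ 11000 m/s

Ignition mass of stage 1 = 604,000+71,600 + 139,000+22,500 + 15,200+1,270 + 5,180 = 858,750 kg.
Stage 1: m₀ = 858,750 kg, m_f = 858,750 − 604,000 = 254,750 kg; Δv = 351×9.80665×ln(3.371) = 3442.1×1.2152 ≈ 4183 m/s.
Stage 2: m₀ = 183,150 kg, m_f = 183,150 − 139,000 = 44,150 kg; Δv = 269×9.80665×ln(4.148) = 2638.0×1.4227 ≈ 3753 m/s.
Stage 3: m₀ = 21,650 kg, m_f = 21,650 − 15,200 = 6,450 kg; Δv = 259×9.80665×ln(3.357) = 2539.9×1.2109 ≈ 3076 m/s.
Total Δv = 4183 + 3753 + 3076 = 11012 m/s.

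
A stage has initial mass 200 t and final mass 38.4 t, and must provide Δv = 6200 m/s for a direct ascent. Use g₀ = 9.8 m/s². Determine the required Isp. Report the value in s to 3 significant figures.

ln(m₀/m_f) = ln(200000/38400) = ln(5.208) = 1.6503.
Rocket equation: v_e = Δv / ln(m₀/m_f) = 6200 / 1.6503 = 3757.0 m/s.
Isp = v_e / g₀ = 3757.0 / 9.8 = 383.4 s.

Isp ≈ 383 s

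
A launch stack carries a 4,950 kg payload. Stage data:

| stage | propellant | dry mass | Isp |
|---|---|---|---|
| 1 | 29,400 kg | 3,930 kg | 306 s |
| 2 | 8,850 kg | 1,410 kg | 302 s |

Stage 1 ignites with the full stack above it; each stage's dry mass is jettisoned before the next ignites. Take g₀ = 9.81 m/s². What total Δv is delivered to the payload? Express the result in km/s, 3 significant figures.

Δv ≈ 5.38 km/s

Ignition mass of stage 1 = 29,400+3,930 + 8,850+1,410 + 4,950 = 48,540 kg.
Stage 1: m₀ = 48,540 kg, m_f = 48,540 − 29,400 = 19,140 kg; Δv = 306×9.81×ln(2.536) = 3001.9×0.9306 ≈ 2794 m/s.
Stage 2: m₀ = 15,210 kg, m_f = 15,210 − 8,850 = 6,360 kg; Δv = 302×9.81×ln(2.392) = 2962.6×0.8719 ≈ 2583 m/s.
Total Δv = 2794 + 2583 = 5377 m/s.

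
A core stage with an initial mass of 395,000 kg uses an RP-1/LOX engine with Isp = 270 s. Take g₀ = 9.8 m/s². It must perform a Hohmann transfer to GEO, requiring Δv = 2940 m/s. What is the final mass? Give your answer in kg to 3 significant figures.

v_e = Isp · g₀ = 270 × 9.8 = 2646.0 m/s.
By the Tsiolkovsky rocket equation, m₀/m_f = exp(Δv / v_e) = exp(2940 / 2646.0) = exp(1.1111) = 3.0377.
m_f = m₀ / 3.0377 = 395,000 / 3.0377 = 130,033 kg.

final mass ≈ 130000 kg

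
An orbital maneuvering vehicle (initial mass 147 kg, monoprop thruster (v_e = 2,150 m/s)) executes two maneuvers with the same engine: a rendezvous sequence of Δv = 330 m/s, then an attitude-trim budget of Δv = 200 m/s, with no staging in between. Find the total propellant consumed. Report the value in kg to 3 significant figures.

After the first burn: m = 147 × exp(−330/2150.0) = 147 × 0.85771 = 126.083 kg.
After the second burn: m = 126.083 × exp(−200/2150.0) = 126.083 × 0.91117 = 114.883 kg.
Total propellant = m₀ − m_final = 147 − 114.883 = 32.117 kg.

total propellant consumed ≈ 32.1 kg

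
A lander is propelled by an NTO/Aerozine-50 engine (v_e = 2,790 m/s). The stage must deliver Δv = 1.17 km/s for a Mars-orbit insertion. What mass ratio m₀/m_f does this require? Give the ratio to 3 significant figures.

mass ratio ≈ 1.52

m₀/m_f = exp(Δv / v_e) = exp(1170 / 2790.0) = exp(0.4194) = 1.5210.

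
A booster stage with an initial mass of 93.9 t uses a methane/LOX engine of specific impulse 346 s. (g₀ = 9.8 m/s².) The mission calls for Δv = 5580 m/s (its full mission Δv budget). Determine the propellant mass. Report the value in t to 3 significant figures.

v_e = Isp · g₀ = 346 × 9.8 = 3390.8 m/s.
m₀/m_f = exp(Δv / v_e) = exp(5580 / 3390.8) = exp(1.6456) = 5.1843.
m_f = 93.9 / 5.1843 = 18.1124 t, so propellant = m₀ − m_f = 93.9 − 18.1124 = 75.7876 t.

propellant mass ≈ 75.8 t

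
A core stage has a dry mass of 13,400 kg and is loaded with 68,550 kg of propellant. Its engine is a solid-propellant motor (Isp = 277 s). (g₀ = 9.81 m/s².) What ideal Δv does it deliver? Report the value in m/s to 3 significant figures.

Δv ≈ 4920 m/s

v_e = Isp · g₀ = 277 × 9.81 = 2717.4 m/s.
m₀ = m_dry + m_prop = 13,400 + 68,550 = 81,950 kg.
Δv = v_e · ln(m₀/m_f) = 2717.4 × ln(6.116) = 2717.4 × 1.8109 ≈ 4920.8 m/s.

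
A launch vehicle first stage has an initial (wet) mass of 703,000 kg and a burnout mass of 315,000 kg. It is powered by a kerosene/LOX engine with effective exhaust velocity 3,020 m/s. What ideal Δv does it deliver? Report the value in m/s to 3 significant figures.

Rocket equation: Δv = v_e · ln(m₀/m_f) = 3020.0 × ln(2.232) = 3020.0 × 0.8028 ≈ 2424.4 m/s.

Δv ≈ 2420 m/s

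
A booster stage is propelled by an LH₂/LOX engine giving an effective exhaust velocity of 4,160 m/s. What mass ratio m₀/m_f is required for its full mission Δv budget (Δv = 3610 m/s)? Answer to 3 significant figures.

m₀/m_f = exp(Δv / v_e) = exp(3610 / 4160.0) = exp(0.8678) = 2.3816.

mass ratio ≈ 2.38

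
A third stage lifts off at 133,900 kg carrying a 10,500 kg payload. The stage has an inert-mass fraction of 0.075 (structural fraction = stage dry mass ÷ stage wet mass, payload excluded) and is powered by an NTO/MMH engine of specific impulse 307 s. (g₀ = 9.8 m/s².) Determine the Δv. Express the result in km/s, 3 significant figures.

Δv ≈ 5.76 km/s

Stage wet mass = m₀ − payload = 133,900 − 10,500 = 123,400 kg.
Stage dry mass = ε × stage wet mass = 0.075 × 123,400 = 9,255 kg.
Burnout mass m_f = stage dry + payload = 9,255 + 10,500 = 19,755 kg.
v_e = Isp · g₀ = 307 × 9.8 = 3008.6 m/s.
Using Δv = v_e ln(m₀/m_f): Δv = v_e · ln(133,900/19,755) = 3008.6 × ln(6.778) = 3008.6 × 1.9137 ≈ 5758 m/s.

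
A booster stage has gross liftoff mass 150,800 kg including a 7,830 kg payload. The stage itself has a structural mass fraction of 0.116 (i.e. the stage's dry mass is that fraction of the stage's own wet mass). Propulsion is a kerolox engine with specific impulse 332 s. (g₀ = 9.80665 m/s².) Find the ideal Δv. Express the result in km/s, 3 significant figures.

Δv ≈ 5.93 km/s

Stage wet mass = m₀ − payload = 150,800 − 7,830 = 142,970 kg.
Stage dry mass = ε × stage wet mass = 0.116 × 142,970 = 16,584.5 kg.
Burnout mass m_f = stage dry + payload = 16,584.5 + 7,830 = 24,414.5 kg.
v_e = Isp · g₀ = 332 × 9.80665 = 3255.8 m/s.
Δv = v_e · ln(150,800/24,414.5) = 3255.8 × ln(6.177) = 3255.8 × 1.8208 ≈ 5928 m/s.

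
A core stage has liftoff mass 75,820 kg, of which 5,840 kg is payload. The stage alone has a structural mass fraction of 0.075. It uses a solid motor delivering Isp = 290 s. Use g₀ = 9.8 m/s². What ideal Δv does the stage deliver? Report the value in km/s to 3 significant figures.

Δv ≈ 5.46 km/s

Stage wet mass = m₀ − payload = 75,820 − 5,840 = 69,980 kg.
Stage dry mass = ε × stage wet mass = 0.075 × 69,980 = 5,248.5 kg.
Burnout mass m_f = stage dry + payload = 5,248.5 + 5,840 = 11,088.5 kg.
v_e = Isp · g₀ = 290 × 9.8 = 2842.0 m/s.
Using Δv = v_e ln(m₀/m_f): Δv = v_e · ln(75,820/11,088.5) = 2842.0 × ln(6.838) = 2842.0 × 1.9225 ≈ 5464 m/s.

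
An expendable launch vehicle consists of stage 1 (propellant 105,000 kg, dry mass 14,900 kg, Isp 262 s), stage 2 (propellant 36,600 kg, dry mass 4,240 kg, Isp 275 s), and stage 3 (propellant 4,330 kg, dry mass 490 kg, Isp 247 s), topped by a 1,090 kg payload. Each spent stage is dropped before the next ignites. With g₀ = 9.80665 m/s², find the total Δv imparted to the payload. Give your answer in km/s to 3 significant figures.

Δv ≈ 9.87 km/s

Ignition mass of stage 1 = 105,000+14,900 + 36,600+4,240 + 4,330+490 + 1,090 = 166,650 kg.
Stage 1: m₀ = 166,650 kg, m_f = 166,650 − 105,000 = 61,650 kg; Δv = 262×9.80665×ln(2.703) = 2569.3×0.9944 ≈ 2555 m/s.
Stage 2: m₀ = 46,750 kg, m_f = 46,750 − 36,600 = 10,150 kg; Δv = 275×9.80665×ln(4.606) = 2696.8×1.5273 ≈ 4119 m/s.
Stage 3: m₀ = 5,910 kg, m_f = 5,910 − 4,330 = 1,580 kg; Δv = 247×9.80665×ln(3.741) = 2422.2×1.3192 ≈ 3195 m/s.
Total Δv = 2555 + 4119 + 3195 = 9869 m/s.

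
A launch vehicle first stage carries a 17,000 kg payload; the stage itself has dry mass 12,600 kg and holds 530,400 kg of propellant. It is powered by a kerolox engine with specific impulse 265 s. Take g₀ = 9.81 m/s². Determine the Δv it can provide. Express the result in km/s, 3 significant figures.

v_e = Isp · g₀ = 265 × 9.81 = 2599.7 m/s.
m₀ = payload + dry + propellant = 17,000 + 12,600 + 530,400 = 560,000 kg.
m_f = payload + dry = 17,000 + 12,600 = 29,600 kg.
Δv = v_e · ln(m₀/m_f) = 2599.7 × ln(18.92) = 2599.7 × 2.9402 ≈ 7643.4 m/s.

Δv ≈ 7.64 km/s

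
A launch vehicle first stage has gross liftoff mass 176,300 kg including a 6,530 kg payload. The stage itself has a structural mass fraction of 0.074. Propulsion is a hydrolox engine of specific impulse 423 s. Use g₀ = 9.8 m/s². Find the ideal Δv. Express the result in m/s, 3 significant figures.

Stage wet mass = m₀ − payload = 176,300 − 6,530 = 169,770 kg.
Stage dry mass = ε × stage wet mass = 0.074 × 169,770 = 12,563 kg.
Burnout mass m_f = stage dry + payload = 12,563 + 6,530 = 19,093 kg.
v_e = Isp · g₀ = 423 × 9.8 = 4145.4 m/s.
Δv = v_e · ln(176,300/19,093) = 4145.4 × ln(9.234) = 4145.4 × 2.2229 ≈ 9215 m/s.

Δv ≈ 9210 m/s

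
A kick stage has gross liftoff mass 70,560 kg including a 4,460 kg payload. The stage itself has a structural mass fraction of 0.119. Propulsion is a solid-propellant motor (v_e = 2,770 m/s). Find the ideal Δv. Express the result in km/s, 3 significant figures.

Stage wet mass = m₀ − payload = 70,560 − 4,460 = 66,100 kg.
Stage dry mass = ε × stage wet mass = 0.119 × 66,100 = 7,865.9 kg.
Burnout mass m_f = stage dry + payload = 7,865.9 + 4,460 = 12,325.9 kg.
Rocket equation: Δv = v_e · ln(70,560/12,325.9) = 2770.0 × ln(5.725) = 2770.0 × 1.7448 ≈ 4833 m/s.

Δv ≈ 4.83 km/s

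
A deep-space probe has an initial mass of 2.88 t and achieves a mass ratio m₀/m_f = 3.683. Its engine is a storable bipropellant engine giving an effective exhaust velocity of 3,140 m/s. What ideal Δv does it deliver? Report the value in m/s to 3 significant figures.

Δv ≈ 4090 m/s

From the ideal rocket equation, Δv = v_e · ln(3.683) = 3140.0 × 1.3037 ≈ 4093.7 m/s.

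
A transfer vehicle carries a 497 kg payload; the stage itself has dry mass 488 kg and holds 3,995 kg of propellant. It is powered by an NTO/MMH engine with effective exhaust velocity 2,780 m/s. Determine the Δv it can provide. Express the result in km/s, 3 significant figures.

Δv ≈ 4.51 km/s

m₀ = payload + dry + propellant = 497 + 488 + 3,995 = 4,980 kg.
m_f = payload + dry = 497 + 488 = 985 kg.
By the Tsiolkovsky rocket equation, Δv = v_e · ln(m₀/m_f) = 2780.0 × ln(5.056) = 2780.0 × 1.6205 ≈ 4505.1 m/s.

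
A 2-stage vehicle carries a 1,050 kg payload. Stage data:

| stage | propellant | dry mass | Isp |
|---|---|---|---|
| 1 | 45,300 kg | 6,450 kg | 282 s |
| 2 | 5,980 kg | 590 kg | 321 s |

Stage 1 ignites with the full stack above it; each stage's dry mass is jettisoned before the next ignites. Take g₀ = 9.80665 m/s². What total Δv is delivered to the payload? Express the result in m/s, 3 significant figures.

Ignition mass of stage 1 = 45,300+6,450 + 5,980+590 + 1,050 = 59,370 kg.
Stage 1: m₀ = 59,370 kg, m_f = 59,370 − 45,300 = 14,070 kg; Δv = 282×9.80665×ln(4.22) = 2765.5×1.4397 ≈ 3982 m/s.
Stage 2: m₀ = 7,620 kg, m_f = 7,620 − 5,980 = 1,640 kg; Δv = 321×9.80665×ln(4.646) = 3147.9×1.5361 ≈ 4835 m/s.
Total Δv = 3982 + 4835 = 8817 m/s.

Δv ≈ 8820 m/s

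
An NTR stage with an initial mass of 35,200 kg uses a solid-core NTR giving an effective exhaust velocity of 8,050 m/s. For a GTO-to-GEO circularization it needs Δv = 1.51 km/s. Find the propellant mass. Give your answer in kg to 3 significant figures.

propellant mass ≈ 6020 kg

m₀/m_f = exp(Δv / v_e) = exp(1510 / 8050.0) = exp(0.1876) = 1.2063.
m_f = 35,200 / 1.2063 = 29,180.1 kg, so propellant = m₀ − m_f = 35,200 − 29,180.1 = 6,019.9 kg.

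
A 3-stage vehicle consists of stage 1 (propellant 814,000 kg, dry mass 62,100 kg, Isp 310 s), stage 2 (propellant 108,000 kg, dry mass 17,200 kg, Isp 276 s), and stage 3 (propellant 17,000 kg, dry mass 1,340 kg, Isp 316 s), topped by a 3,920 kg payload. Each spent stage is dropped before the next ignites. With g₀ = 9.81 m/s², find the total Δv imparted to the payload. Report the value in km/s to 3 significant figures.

Δv ≈ 12.9 km/s

Ignition mass of stage 1 = 814,000+62,100 + 108,000+17,200 + 17,000+1,340 + 3,920 = 1,023,560 kg.
Stage 1: m₀ = 1,023,560 kg, m_f = 1,023,560 − 814,000 = 209,560 kg; Δv = 310×9.81×ln(4.884) = 3041.1×1.5860 ≈ 4823 m/s.
Stage 2: m₀ = 147,460 kg, m_f = 147,460 − 108,000 = 39,460 kg; Δv = 276×9.81×ln(3.737) = 2707.6×1.3183 ≈ 3569 m/s.
Stage 3: m₀ = 22,260 kg, m_f = 22,260 − 17,000 = 5,260 kg; Δv = 316×9.81×ln(4.232) = 3100.0×1.4427 ≈ 4472 m/s.
Total Δv = 4823 + 3569 + 4472 = 12864 m/s.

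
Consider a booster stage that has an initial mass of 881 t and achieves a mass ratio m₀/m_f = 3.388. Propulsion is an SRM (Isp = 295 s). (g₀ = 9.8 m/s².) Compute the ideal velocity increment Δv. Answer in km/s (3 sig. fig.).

v_e = Isp · g₀ = 295 × 9.8 = 2891.0 m/s.
Δv = v_e · ln(3.388) = 2891.0 × 1.2202 ≈ 3527.7 m/s.

Δv ≈ 3.53 km/s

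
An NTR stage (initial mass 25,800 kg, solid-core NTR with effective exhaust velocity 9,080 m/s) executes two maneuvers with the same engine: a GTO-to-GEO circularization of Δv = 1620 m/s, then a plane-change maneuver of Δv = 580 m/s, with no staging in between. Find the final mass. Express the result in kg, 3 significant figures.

final mass ≈ 20200 kg

After the first burn: m = 25800 × exp(−1620/9080.0) = 25800 × 0.83660 = 21,584.3 kg.
After the second burn: m = 21,584.3 × exp(−580/9080.0) = 21,584.3 × 0.93812 = 20,248.7 kg.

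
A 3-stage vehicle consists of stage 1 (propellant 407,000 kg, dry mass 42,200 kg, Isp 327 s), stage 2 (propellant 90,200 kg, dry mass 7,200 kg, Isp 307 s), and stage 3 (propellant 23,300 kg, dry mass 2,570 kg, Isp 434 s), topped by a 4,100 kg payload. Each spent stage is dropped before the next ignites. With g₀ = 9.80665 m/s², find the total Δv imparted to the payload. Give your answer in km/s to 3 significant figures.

Ignition mass of stage 1 = 407,000+42,200 + 90,200+7,200 + 23,300+2,570 + 4,100 = 576,570 kg.
Stage 1: m₀ = 576,570 kg, m_f = 576,570 − 407,000 = 169,570 kg; Δv = 327×9.80665×ln(3.4) = 3206.8×1.2238 ≈ 3925 m/s.
Stage 2: m₀ = 127,370 kg, m_f = 127,370 − 90,200 = 37,170 kg; Δv = 307×9.80665×ln(3.427) = 3010.6×1.2316 ≈ 3708 m/s.
Stage 3: m₀ = 29,970 kg, m_f = 29,970 − 23,300 = 6,670 kg; Δv = 434×9.80665×ln(4.493) = 4256.1×1.5026 ≈ 6395 m/s.
Total Δv = 3925 + 3708 + 6395 = 14028 m/s.

Δv ≈ 14.0 km/s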